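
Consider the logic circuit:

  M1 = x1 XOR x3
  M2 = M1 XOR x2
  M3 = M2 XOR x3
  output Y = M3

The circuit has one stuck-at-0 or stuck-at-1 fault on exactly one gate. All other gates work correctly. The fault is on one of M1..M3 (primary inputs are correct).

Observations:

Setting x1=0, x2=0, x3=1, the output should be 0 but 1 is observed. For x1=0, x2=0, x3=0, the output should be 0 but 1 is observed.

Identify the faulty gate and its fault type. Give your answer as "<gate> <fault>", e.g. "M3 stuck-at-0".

Fault-free values for test 1 (x1=0, x2=0, x3=1): M1=1, M2=1, M3=0, giving Y=0. Observed 1.
Test 1: faults giving observed 1 are {M1 stuck-at-0, M2 stuck-at-0, M3 stuck-at-1}.
Test 2 (x1=0, x2=0, x3=0): fault-free M1=0, M2=0, M3=0 → 0; observed 1. Eliminates M1 stuck-at-0, M2 stuck-at-0.
Only M3 stuck-at-1 is consistent with every test.

M3 stuck-at-1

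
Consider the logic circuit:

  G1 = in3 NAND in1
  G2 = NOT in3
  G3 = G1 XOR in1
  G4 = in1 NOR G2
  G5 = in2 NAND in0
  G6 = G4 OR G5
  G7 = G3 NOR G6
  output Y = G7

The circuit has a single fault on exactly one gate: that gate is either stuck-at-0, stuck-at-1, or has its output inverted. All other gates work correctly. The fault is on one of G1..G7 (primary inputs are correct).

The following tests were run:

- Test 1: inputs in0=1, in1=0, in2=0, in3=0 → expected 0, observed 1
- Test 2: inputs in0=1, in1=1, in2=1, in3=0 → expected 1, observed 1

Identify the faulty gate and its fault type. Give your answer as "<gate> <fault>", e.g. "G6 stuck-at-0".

Fault-free values for test 1 (in0=1, in1=0, in2=0, in3=0): G1=1, G2=1, G3=1, G4=0, G5=1, G6=1, G7=0, giving Y=0. Observed 1.
Test 1: faults giving observed 1 are {G7 stuck-at-1, G7 inverted output}.
Test 2 (in0=1, in1=1, in2=1, in3=0): fault-free G1=1, G2=1, G3=0, G4=0, G5=0, G6=0, G7=1 → 1; observed 1. Eliminates G7 inverted output.
Only G7 stuck-at-1 is consistent with every test.

G7 stuck-at-1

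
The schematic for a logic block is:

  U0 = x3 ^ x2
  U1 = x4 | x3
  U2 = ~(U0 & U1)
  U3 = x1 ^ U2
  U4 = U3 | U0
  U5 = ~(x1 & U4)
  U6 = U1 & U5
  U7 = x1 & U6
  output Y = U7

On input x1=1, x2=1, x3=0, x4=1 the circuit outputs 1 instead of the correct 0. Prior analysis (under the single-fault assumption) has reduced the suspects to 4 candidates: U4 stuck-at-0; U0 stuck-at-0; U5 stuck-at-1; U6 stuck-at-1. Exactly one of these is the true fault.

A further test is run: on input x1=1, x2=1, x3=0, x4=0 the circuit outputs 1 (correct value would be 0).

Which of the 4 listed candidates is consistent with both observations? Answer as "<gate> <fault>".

U6 stuck-at-1

Evaluate each candidate on input x1=1, x2=1, x3=0, x4=0:
  U4 stuck-at-0: U0=1, U1=0, U2=1, U3=0, U4=0 [stuck-at-0], U5=1, U6=0, U7=0 → 0 — eliminated
  U0 stuck-at-0: U0=0 [stuck-at-0], U1=0, U2=1, U3=0, U4=0, U5=1, U6=0, U7=0 → 0 — eliminated
  U5 stuck-at-1: U0=1, U1=0, U2=1, U3=0, U4=1, U5=1 [stuck-at-1], U6=0, U7=0 → 0 — eliminated
  U6 stuck-at-1: U0=1, U1=0, U2=1, U3=0, U4=1, U5=0, U6=1 [stuck-at-1], U7=1 → 1 — matches
Only U6 stuck-at-1 reproduces the observed 1.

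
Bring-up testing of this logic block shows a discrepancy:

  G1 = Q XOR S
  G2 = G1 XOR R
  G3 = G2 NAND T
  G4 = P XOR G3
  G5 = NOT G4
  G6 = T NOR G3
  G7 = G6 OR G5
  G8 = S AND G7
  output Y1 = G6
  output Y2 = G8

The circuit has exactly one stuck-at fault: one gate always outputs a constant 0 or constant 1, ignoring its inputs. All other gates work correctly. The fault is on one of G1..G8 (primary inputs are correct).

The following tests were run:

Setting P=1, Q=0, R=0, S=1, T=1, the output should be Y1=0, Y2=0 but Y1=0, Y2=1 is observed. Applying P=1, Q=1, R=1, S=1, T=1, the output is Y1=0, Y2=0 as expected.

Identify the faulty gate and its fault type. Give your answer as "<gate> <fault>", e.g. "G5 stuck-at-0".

Fault-free values for test 1 (P=1, Q=0, R=0, S=1, T=1): G1=1, G2=1, G3=0, G4=1, G5=0, G6=0, G7=0, G8=0, giving Y1=0, Y2=0. Observed Y1=0, Y2=1.
Test 1: faults giving observed Y1=0, Y2=1 are {G1 stuck-at-0, G2 stuck-at-0, G3 stuck-at-1, G4 stuck-at-0, G5 stuck-at-1, G7 stuck-at-1, G8 stuck-at-1}.
Test 2 (P=1, Q=1, R=1, S=1, T=1): fault-free G1=0, G2=1, G3=0, G4=1, G5=0, G6=0, G7=0, G8=0 → Y1=0, Y2=0; observed Y1=0, Y2=0. Eliminates G2 stuck-at-0, G3 stuck-at-1, G4 stuck-at-0, G5 stuck-at-1, G7 stuck-at-1, G8 stuck-at-1.
Only G1 stuck-at-0 is consistent with every test.

G1 stuck-at-0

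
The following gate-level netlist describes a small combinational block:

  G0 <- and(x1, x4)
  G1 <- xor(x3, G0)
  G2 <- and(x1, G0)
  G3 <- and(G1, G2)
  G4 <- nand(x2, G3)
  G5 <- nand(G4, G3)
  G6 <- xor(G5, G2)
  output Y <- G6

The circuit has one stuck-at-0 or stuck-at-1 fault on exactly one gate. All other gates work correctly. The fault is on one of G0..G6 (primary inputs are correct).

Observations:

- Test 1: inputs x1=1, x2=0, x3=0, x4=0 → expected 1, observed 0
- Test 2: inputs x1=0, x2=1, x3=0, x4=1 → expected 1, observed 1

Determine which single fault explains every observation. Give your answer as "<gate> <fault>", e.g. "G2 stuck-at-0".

G3 stuck-at-1

Fault-free values for test 1 (x1=1, x2=0, x3=0, x4=0): G0=0, G1=0, G2=0, G3=0, G4=1, G5=1, G6=1, giving Y=1. Observed 0.
Test 1: faults giving observed 0 are {G2 stuck-at-1, G3 stuck-at-1, G5 stuck-at-0, G6 stuck-at-0}.
Test 2 (x1=0, x2=1, x3=0, x4=1): fault-free G0=0, G1=0, G2=0, G3=0, G4=1, G5=1, G6=1 → 1; observed 1. Eliminates G2 stuck-at-1, G5 stuck-at-0, G6 stuck-at-0.
Only G3 stuck-at-1 is consistent with every test.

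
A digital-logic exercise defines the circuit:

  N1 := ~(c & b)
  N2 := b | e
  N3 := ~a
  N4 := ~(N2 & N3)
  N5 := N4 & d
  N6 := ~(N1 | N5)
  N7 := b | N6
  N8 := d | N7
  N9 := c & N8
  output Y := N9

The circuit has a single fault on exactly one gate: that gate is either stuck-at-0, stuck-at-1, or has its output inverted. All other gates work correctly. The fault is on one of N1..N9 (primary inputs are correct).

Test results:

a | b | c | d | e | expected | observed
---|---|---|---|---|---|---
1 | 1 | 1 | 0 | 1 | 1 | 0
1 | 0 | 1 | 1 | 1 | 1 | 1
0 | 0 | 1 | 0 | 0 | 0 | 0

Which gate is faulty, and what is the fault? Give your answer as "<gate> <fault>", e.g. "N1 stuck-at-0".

Fault-free values for test 1 (a=1, b=1, c=1, d=0, e=1): N1=0, N2=1, N3=0, N4=1, N5=0, N6=1, N7=1, N8=1, N9=1, giving Y=1. Observed 0.
Test 1: faults giving observed 0 are {N7 stuck-at-0, N7 inverted output, N8 stuck-at-0, N8 inverted output, N9 stuck-at-0, N9 inverted output}.
Test 2 (a=1, b=0, c=1, d=1, e=1): fault-free N1=1, N2=1, N3=0, N4=1, N5=1, N6=0, N7=0, N8=1, N9=1 → 1; observed 1. Eliminates N8 stuck-at-0, N8 inverted output, N9 stuck-at-0, N9 inverted output.
Test 3 (a=0, b=0, c=1, d=0, e=0): fault-free N1=1, N2=0, N3=1, N4=1, N5=0, N6=0, N7=0, N8=0, N9=0 → 0; observed 0. Eliminates N7 inverted output.
Only N7 stuck-at-0 is consistent with every test.

N7 stuck-at-0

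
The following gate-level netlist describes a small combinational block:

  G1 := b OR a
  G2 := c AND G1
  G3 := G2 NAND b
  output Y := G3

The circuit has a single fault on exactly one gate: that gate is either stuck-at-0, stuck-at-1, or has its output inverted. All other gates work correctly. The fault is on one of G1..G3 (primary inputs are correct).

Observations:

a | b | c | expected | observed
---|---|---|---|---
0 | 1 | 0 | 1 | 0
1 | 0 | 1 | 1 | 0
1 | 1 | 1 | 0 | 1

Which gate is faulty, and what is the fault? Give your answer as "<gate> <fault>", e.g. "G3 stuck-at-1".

G3 inverted output

Fault-free values for test 1 (a=0, b=1, c=0): G1=1, G2=0, G3=1, giving Y=1. Observed 0.
Test 1: faults giving observed 0 are {G2 stuck-at-1, G2 inverted output, G3 stuck-at-0, G3 inverted output}.
Test 2 (a=1, b=0, c=1): fault-free G1=1, G2=1, G3=1 → 1; observed 0. Eliminates G2 stuck-at-1, G2 inverted output.
Test 3 (a=1, b=1, c=1): fault-free G1=1, G2=1, G3=0 → 0; observed 1. Eliminates G3 stuck-at-0.
Only G3 inverted output is consistent with every test.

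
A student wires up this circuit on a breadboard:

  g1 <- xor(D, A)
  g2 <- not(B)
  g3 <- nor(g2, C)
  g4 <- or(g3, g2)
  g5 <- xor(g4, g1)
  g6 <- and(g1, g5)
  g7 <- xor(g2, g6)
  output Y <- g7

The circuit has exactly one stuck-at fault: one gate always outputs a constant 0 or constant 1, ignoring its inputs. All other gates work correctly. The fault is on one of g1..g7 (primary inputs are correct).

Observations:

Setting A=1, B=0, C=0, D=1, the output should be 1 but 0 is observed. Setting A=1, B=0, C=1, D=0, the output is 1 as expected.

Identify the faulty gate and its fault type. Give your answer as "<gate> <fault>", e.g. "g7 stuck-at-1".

Fault-free values for test 1 (A=1, B=0, C=0, D=1): g1=0, g2=1, g3=0, g4=1, g5=1, g6=0, g7=1, giving Y=1. Observed 0.
Test 1: faults giving observed 0 are {g2 stuck-at-0, g6 stuck-at-1, g7 stuck-at-0}.
Test 2 (A=1, B=0, C=1, D=0): fault-free g1=1, g2=1, g3=0, g4=1, g5=0, g6=0, g7=1 → 1; observed 1. Eliminates g6 stuck-at-1, g7 stuck-at-0.
Only g2 stuck-at-0 is consistent with every test.

g2 stuck-at-0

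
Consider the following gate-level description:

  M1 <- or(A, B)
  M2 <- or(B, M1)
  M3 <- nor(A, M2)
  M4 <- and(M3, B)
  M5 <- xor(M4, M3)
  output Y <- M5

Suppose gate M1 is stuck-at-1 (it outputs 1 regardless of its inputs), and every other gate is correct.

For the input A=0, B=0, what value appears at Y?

Propagate with M1 forced: M1=1 [stuck-at-1], M2=1, M3=0, M4=0, M5=0.
So Y = 0. (Without the fault it would be 1.)

0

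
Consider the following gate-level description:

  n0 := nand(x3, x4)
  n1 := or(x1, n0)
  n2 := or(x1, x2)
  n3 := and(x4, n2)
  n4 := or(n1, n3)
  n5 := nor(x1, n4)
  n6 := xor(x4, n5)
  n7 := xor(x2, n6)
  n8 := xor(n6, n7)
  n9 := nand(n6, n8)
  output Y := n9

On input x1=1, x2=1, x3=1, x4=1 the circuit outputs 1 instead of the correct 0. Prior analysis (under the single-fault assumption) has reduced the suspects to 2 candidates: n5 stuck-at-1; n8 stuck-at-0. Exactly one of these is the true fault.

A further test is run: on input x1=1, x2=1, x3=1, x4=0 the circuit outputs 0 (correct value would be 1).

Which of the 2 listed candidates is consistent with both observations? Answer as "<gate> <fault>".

n5 stuck-at-1

Evaluate each candidate on input x1=1, x2=1, x3=1, x4=0:
  n5 stuck-at-1: n0=1, n1=1, n2=1, n3=0, n4=1, n5=1 [stuck-at-1], n6=1, n7=0, n8=1, n9=0 → 0 — matches
  n8 stuck-at-0: n0=1, n1=1, n2=1, n3=0, n4=1, n5=0, n6=0, n7=1, n8=0 [stuck-at-0], n9=1 → 1 — eliminated
Only n5 stuck-at-1 reproduces the observed 0.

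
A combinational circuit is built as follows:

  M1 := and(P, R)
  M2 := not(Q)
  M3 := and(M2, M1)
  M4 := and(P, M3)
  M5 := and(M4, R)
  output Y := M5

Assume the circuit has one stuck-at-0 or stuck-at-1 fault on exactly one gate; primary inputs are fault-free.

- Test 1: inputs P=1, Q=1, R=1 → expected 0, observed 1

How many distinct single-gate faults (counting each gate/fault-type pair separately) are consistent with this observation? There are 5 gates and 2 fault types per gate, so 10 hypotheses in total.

Fault-free: M1=1, M2=0, M3=0, M4=0, M5=0 → 0. Observed 1.
  M1 stuck-at-0: output 0 ✗
  M1 stuck-at-1: output 0 ✗
  M2 stuck-at-0: output 0 ✗
  M2 stuck-at-1: output 1 ✓
  M3 stuck-at-0: output 0 ✗
  M3 stuck-at-1: output 1 ✓
  M4 stuck-at-0: output 0 ✗
  M4 stuck-at-1: output 1 ✓
  M5 stuck-at-0: output 0 ✗
  M5 stuck-at-1: output 1 ✓
Consistent faults: {M2 stuck-at-1, M3 stuck-at-1, M4 stuck-at-1, M5 stuck-at-1} — 4 in all.

4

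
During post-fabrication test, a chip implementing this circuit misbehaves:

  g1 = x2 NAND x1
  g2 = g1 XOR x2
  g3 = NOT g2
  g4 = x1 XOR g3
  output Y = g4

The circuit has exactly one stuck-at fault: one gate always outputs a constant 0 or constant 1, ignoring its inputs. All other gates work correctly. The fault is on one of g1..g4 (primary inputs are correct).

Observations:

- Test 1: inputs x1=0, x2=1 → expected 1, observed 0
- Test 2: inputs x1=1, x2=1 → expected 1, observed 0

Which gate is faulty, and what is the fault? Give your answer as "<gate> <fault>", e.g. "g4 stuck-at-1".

Fault-free values for test 1 (x1=0, x2=1): g1=1, g2=0, g3=1, g4=1, giving Y=1. Observed 0.
Test 1: faults giving observed 0 are {g1 stuck-at-0, g2 stuck-at-1, g3 stuck-at-0, g4 stuck-at-0}.
Test 2 (x1=1, x2=1): fault-free g1=0, g2=1, g3=0, g4=1 → 1; observed 0. Eliminates g1 stuck-at-0, g2 stuck-at-1, g3 stuck-at-0.
Only g4 stuck-at-0 is consistent with every test.

g4 stuck-at-0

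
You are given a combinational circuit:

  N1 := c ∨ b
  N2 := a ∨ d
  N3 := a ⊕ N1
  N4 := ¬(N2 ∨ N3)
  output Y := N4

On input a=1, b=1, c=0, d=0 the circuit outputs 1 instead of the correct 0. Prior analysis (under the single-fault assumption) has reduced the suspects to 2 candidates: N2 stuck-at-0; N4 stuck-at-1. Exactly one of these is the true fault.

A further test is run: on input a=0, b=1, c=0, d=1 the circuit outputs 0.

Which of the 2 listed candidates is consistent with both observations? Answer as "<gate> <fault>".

N2 stuck-at-0

Evaluate each candidate on input a=0, b=1, c=0, d=1:
  N2 stuck-at-0: N1=1, N2=0 [stuck-at-0], N3=1, N4=0 → 0 — matches
  N4 stuck-at-1: N1=1, N2=1, N3=1, N4=1 [stuck-at-1] → 1 — eliminated
Only N2 stuck-at-0 reproduces the observed 0.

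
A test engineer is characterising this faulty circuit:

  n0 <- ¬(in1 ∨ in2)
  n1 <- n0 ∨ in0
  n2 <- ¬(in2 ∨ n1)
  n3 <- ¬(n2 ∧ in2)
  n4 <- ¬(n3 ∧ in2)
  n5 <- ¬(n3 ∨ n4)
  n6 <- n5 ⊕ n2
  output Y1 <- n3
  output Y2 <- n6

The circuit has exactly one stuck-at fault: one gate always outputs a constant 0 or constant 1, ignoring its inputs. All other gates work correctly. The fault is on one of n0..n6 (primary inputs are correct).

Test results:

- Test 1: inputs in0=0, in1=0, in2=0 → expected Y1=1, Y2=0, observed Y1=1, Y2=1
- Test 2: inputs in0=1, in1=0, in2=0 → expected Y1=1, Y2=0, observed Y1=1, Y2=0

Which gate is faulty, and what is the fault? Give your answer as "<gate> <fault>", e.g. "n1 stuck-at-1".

Fault-free values for test 1 (in0=0, in1=0, in2=0): n0=1, n1=1, n2=0, n3=1, n4=1, n5=0, n6=0, giving Y1=1, Y2=0. Observed Y1=1, Y2=1.
Test 1: faults giving observed Y1=1, Y2=1 are {n0 stuck-at-0, n1 stuck-at-0, n2 stuck-at-1, n5 stuck-at-1, n6 stuck-at-1}.
Test 2 (in0=1, in1=0, in2=0): fault-free n0=1, n1=1, n2=0, n3=1, n4=1, n5=0, n6=0 → Y1=1, Y2=0; observed Y1=1, Y2=0. Eliminates n1 stuck-at-0, n2 stuck-at-1, n5 stuck-at-1, n6 stuck-at-1.
Only n0 stuck-at-0 is consistent with every test.

n0 stuck-at-0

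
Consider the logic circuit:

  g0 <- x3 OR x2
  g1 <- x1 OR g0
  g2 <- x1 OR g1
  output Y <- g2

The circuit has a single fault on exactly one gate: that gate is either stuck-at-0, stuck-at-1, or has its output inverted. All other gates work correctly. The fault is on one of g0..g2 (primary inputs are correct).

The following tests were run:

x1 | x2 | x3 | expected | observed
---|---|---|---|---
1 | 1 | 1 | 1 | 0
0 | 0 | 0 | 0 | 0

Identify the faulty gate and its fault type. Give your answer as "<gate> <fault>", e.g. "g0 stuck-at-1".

g2 stuck-at-0

Fault-free values for test 1 (x1=1, x2=1, x3=1): g0=1, g1=1, g2=1, giving Y=1. Observed 0.
Test 1: faults giving observed 0 are {g2 stuck-at-0, g2 inverted output}.
Test 2 (x1=0, x2=0, x3=0): fault-free g0=0, g1=0, g2=0 → 0; observed 0. Eliminates g2 inverted output.
Only g2 stuck-at-0 is consistent with every test.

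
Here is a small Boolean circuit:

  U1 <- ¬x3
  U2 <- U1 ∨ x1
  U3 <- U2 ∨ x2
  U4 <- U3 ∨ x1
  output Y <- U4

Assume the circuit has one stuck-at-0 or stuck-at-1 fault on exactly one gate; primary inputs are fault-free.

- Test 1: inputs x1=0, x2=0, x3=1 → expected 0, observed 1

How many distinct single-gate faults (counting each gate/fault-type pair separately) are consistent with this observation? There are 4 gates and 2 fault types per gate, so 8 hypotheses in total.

4

Fault-free: U1=0, U2=0, U3=0, U4=0 → 0. Observed 1.
  U1 stuck-at-0: output 0 ✗
  U1 stuck-at-1: output 1 ✓
  U2 stuck-at-0: output 0 ✗
  U2 stuck-at-1: output 1 ✓
  U3 stuck-at-0: output 0 ✗
  U3 stuck-at-1: output 1 ✓
  U4 stuck-at-0: output 0 ✗
  U4 stuck-at-1: output 1 ✓
Consistent faults: {U1 stuck-at-1, U2 stuck-at-1, U3 stuck-at-1, U4 stuck-at-1} — 4 in all.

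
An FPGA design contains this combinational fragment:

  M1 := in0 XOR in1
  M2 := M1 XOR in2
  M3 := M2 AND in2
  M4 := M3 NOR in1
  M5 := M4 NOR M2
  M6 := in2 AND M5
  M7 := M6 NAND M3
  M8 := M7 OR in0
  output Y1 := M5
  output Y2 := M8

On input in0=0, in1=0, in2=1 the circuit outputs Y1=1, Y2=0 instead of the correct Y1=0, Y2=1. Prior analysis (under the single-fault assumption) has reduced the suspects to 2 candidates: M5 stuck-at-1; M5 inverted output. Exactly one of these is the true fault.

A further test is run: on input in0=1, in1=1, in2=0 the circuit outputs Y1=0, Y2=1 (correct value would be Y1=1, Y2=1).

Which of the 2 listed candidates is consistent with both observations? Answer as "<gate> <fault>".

Evaluate each candidate on input in0=1, in1=1, in2=0:
  M5 stuck-at-1: M1=0, M2=0, M3=0, M4=0, M5=1 [stuck-at-1], M6=0, M7=1, M8=1 → Y1=1, Y2=1 — eliminated
  M5 inverted output: M1=0, M2=0, M3=0, M4=0, M5=0 [inverted output], M6=0, M7=1, M8=1 → Y1=0, Y2=1 — matches
Only M5 inverted output reproduces the observed Y1=0, Y2=1.

M5 inverted output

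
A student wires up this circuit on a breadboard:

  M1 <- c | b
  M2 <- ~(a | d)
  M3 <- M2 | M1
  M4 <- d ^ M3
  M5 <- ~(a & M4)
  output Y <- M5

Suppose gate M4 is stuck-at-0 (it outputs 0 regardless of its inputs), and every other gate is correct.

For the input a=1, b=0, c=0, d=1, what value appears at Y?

Propagate with M4 forced: M1=0, M2=0, M3=0, M4=0 [stuck-at-0], M5=1.
So Y = 1. (Without the fault it would be 0.)

1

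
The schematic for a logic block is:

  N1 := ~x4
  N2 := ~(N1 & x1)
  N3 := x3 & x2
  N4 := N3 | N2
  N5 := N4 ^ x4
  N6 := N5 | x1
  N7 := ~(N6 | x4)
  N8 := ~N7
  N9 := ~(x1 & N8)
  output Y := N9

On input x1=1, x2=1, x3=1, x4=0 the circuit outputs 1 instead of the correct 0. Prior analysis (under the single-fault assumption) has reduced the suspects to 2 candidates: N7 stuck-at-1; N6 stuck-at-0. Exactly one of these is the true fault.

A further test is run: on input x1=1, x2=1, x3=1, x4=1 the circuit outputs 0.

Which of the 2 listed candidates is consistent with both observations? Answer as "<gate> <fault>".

N6 stuck-at-0

Evaluate each candidate on input x1=1, x2=1, x3=1, x4=1:
  N7 stuck-at-1: N1=0, N2=1, N3=1, N4=1, N5=0, N6=1, N7=1 [stuck-at-1], N8=0, N9=1 → 1 — eliminated
  N6 stuck-at-0: N1=0, N2=1, N3=1, N4=1, N5=0, N6=0 [stuck-at-0], N7=0, N8=1, N9=0 → 0 — matches
Only N6 stuck-at-0 reproduces the observed 0.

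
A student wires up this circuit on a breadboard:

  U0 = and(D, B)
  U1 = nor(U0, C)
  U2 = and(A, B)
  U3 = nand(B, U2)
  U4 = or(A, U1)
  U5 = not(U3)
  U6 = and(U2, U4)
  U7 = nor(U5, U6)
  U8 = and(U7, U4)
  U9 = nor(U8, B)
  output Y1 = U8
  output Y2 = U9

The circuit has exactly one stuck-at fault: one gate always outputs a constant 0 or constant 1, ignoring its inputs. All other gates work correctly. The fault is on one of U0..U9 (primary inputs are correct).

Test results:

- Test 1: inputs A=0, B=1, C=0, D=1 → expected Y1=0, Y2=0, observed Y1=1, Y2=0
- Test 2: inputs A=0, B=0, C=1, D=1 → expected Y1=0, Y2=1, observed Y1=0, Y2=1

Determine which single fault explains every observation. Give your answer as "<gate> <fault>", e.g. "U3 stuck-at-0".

U0 stuck-at-0

Fault-free values for test 1 (A=0, B=1, C=0, D=1): U0=1, U1=0, U2=0, U3=1, U4=0, U5=0, U6=0, U7=1, U8=0, U9=0, giving Y1=0, Y2=0. Observed Y1=1, Y2=0.
Test 1: faults giving observed Y1=1, Y2=0 are {U0 stuck-at-0, U1 stuck-at-1, U4 stuck-at-1, U8 stuck-at-1}.
Test 2 (A=0, B=0, C=1, D=1): fault-free U0=0, U1=0, U2=0, U3=1, U4=0, U5=0, U6=0, U7=1, U8=0, U9=1 → Y1=0, Y2=1; observed Y1=0, Y2=1. Eliminates U1 stuck-at-1, U4 stuck-at-1, U8 stuck-at-1.
Only U0 stuck-at-0 is consistent with every test.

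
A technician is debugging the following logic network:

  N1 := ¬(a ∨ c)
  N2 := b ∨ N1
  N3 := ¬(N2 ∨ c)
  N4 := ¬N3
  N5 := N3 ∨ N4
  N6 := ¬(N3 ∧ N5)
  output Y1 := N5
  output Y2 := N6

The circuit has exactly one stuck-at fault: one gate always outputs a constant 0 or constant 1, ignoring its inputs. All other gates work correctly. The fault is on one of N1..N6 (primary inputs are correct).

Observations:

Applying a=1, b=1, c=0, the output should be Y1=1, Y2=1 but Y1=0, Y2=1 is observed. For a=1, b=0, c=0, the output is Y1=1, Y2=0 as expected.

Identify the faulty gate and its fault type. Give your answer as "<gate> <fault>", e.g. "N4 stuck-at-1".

N4 stuck-at-0

Fault-free values for test 1 (a=1, b=1, c=0): N1=0, N2=1, N3=0, N4=1, N5=1, N6=1, giving Y1=1, Y2=1. Observed Y1=0, Y2=1.
Test 1: faults giving observed Y1=0, Y2=1 are {N4 stuck-at-0, N5 stuck-at-0}.
Test 2 (a=1, b=0, c=0): fault-free N1=0, N2=0, N3=1, N4=0, N5=1, N6=0 → Y1=1, Y2=0; observed Y1=1, Y2=0. Eliminates N5 stuck-at-0.
Only N4 stuck-at-0 is consistent with every test.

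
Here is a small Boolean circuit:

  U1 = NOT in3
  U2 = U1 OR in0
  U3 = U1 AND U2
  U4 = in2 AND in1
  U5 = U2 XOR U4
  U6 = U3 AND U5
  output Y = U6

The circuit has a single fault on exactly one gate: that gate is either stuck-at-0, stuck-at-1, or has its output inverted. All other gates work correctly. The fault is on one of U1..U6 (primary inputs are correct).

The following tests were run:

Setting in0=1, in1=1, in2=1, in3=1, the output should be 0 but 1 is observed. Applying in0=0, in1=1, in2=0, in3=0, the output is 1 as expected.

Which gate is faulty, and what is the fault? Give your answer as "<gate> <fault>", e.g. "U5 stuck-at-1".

U6 stuck-at-1

Fault-free values for test 1 (in0=1, in1=1, in2=1, in3=1): U1=0, U2=1, U3=0, U4=1, U5=0, U6=0, giving Y=0. Observed 1.
Test 1: faults giving observed 1 are {U6 stuck-at-1, U6 inverted output}.
Test 2 (in0=0, in1=1, in2=0, in3=0): fault-free U1=1, U2=1, U3=1, U4=0, U5=1, U6=1 → 1; observed 1. Eliminates U6 inverted output.
Only U6 stuck-at-1 is consistent with every test.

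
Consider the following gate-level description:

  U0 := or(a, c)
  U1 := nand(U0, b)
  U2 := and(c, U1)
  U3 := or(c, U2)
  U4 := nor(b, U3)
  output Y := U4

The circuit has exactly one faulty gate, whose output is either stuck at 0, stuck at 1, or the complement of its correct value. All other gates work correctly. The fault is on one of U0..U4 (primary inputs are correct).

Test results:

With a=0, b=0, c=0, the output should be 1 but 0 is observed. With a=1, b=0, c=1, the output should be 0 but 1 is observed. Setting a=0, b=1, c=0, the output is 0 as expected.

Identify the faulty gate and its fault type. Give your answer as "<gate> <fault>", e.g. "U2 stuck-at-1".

U3 inverted output

Fault-free values for test 1 (a=0, b=0, c=0): U0=0, U1=1, U2=0, U3=0, U4=1, giving Y=1. Observed 0.
Test 1: faults giving observed 0 are {U2 stuck-at-1, U2 inverted output, U3 stuck-at-1, U3 inverted output, U4 stuck-at-0, U4 inverted output}.
Test 2 (a=1, b=0, c=1): fault-free U0=1, U1=1, U2=1, U3=1, U4=0 → 0; observed 1. Eliminates U2 stuck-at-1, U2 inverted output, U3 stuck-at-1, U4 stuck-at-0.
Test 3 (a=0, b=1, c=0): fault-free U0=0, U1=1, U2=0, U3=0, U4=0 → 0; observed 0. Eliminates U4 inverted output.
Only U3 inverted output is consistent with every test.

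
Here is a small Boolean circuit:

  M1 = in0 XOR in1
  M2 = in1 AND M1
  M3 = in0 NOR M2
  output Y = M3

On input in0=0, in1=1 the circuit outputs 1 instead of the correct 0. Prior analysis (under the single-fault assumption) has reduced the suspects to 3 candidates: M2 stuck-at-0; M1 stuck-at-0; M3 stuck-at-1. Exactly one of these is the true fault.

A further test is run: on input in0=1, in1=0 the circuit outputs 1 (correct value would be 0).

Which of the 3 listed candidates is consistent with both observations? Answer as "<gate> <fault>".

M3 stuck-at-1

Evaluate each candidate on input in0=1, in1=0:
  M2 stuck-at-0: M1=1, M2=0 [stuck-at-0], M3=0 → 0 — eliminated
  M1 stuck-at-0: M1=0 [stuck-at-0], M2=0, M3=0 → 0 — eliminated
  M3 stuck-at-1: M1=1, M2=0, M3=1 [stuck-at-1] → 1 — matches
Only M3 stuck-at-1 reproduces the observed 1.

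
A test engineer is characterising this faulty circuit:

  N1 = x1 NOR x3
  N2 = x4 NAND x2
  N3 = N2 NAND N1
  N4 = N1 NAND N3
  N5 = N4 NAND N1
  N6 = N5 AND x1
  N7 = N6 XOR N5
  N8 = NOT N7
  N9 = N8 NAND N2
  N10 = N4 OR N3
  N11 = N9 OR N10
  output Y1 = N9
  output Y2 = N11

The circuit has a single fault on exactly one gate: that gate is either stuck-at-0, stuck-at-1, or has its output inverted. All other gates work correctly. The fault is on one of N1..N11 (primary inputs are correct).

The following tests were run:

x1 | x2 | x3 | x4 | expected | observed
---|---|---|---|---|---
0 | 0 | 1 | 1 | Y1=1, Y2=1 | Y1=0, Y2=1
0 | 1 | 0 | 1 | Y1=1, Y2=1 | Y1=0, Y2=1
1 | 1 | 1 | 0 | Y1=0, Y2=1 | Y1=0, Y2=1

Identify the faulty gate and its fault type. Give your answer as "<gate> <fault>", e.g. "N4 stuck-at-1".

Fault-free values for test 1 (x1=0, x2=0, x3=1, x4=1): N1=0, N2=1, N3=1, N4=1, N5=1, N6=0, N7=1, N8=0, N9=1, N10=1, N11=1, giving Y1=1, Y2=1. Observed Y1=0, Y2=1.
Test 1: faults giving observed Y1=0, Y2=1 are {N1 stuck-at-1, N1 inverted output, N5 stuck-at-0, N5 inverted output, N6 stuck-at-1, N6 inverted output, N7 stuck-at-0, N7 inverted output, N8 stuck-at-1, N8 inverted output, N9 stuck-at-0, N9 inverted output}.
Test 2 (x1=0, x2=1, x3=0, x4=1): fault-free N1=1, N2=0, N3=1, N4=0, N5=1, N6=0, N7=1, N8=0, N9=1, N10=1, N11=1 → Y1=1, Y2=1; observed Y1=0, Y2=1. Eliminates N1 stuck-at-1, N1 inverted output, N5 stuck-at-0, N5 inverted output, N6 stuck-at-1, N6 inverted output, N7 stuck-at-0, N7 inverted output, N8 stuck-at-1, N8 inverted output.
Test 3 (x1=1, x2=1, x3=1, x4=0): fault-free N1=0, N2=1, N3=1, N4=1, N5=1, N6=1, N7=0, N8=1, N9=0, N10=1, N11=1 → Y1=0, Y2=1; observed Y1=0, Y2=1. Eliminates N9 inverted output.
Only N9 stuck-at-0 is consistent with every test.

N9 stuck-at-0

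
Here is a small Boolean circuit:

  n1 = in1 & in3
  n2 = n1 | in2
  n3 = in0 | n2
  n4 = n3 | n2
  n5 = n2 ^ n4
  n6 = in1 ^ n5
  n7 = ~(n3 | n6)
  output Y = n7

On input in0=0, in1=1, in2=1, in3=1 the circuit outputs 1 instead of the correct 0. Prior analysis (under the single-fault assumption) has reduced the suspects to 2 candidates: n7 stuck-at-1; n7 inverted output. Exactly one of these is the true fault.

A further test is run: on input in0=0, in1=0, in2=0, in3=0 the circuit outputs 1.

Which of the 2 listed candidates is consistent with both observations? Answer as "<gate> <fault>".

Evaluate each candidate on input in0=0, in1=0, in2=0, in3=0:
  n7 stuck-at-1: n1=0, n2=0, n3=0, n4=0, n5=0, n6=0, n7=1 [stuck-at-1] → 1 — matches
  n7 inverted output: n1=0, n2=0, n3=0, n4=0, n5=0, n6=0, n7=0 [inverted output] → 0 — eliminated
Only n7 stuck-at-1 reproduces the observed 1.

n7 stuck-at-1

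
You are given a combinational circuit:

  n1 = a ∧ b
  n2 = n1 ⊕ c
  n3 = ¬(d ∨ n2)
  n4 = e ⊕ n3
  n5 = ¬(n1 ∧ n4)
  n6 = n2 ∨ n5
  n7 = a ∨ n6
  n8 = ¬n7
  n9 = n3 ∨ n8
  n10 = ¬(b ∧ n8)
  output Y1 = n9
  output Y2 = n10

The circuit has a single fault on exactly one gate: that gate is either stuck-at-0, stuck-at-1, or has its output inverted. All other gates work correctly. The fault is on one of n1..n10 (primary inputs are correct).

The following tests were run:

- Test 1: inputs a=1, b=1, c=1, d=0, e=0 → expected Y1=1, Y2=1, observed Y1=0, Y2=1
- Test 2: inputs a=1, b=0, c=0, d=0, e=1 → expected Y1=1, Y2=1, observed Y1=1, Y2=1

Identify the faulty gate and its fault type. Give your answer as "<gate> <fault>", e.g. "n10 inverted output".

n1 stuck-at-0

Fault-free values for test 1 (a=1, b=1, c=1, d=0, e=0): n1=1, n2=0, n3=1, n4=1, n5=0, n6=0, n7=1, n8=0, n9=1, n10=1, giving Y1=1, Y2=1. Observed Y1=0, Y2=1.
Test 1: faults giving observed Y1=0, Y2=1 are {n1 stuck-at-0, n1 inverted output, n2 stuck-at-1, n2 inverted output, n3 stuck-at-0, n3 inverted output, n9 stuck-at-0, n9 inverted output}.
Test 2 (a=1, b=0, c=0, d=0, e=1): fault-free n1=0, n2=0, n3=1, n4=0, n5=1, n6=1, n7=1, n8=0, n9=1, n10=1 → Y1=1, Y2=1; observed Y1=1, Y2=1. Eliminates n1 inverted output, n2 stuck-at-1, n2 inverted output, n3 stuck-at-0, n3 inverted output, n9 stuck-at-0, n9 inverted output.
Only n1 stuck-at-0 is consistent with every test.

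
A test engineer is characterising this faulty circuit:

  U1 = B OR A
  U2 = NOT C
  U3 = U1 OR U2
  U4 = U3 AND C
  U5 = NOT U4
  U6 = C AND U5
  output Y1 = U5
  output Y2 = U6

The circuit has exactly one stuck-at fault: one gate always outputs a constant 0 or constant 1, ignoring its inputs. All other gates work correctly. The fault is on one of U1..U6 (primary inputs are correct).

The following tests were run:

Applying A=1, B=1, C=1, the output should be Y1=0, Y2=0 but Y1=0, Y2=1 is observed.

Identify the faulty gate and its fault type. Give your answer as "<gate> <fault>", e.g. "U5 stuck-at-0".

Fault-free values for test 1 (A=1, B=1, C=1): U1=1, U2=0, U3=1, U4=1, U5=0, U6=0, giving Y1=0, Y2=0. Observed Y1=0, Y2=1.
Test 1: faults giving observed Y1=0, Y2=1 are {U6 stuck-at-1}.
Only U6 stuck-at-1 is consistent with every test.

U6 stuck-at-1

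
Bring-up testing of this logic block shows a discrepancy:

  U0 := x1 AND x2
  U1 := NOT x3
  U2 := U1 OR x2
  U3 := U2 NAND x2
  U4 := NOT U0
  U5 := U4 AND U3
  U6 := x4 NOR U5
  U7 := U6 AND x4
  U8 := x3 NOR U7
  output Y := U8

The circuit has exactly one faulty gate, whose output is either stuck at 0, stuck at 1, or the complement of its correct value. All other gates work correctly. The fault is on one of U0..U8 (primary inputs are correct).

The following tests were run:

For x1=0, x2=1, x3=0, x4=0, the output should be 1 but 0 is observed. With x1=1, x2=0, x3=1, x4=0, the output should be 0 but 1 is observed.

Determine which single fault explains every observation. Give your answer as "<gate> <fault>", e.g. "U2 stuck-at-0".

Fault-free values for test 1 (x1=0, x2=1, x3=0, x4=0): U0=0, U1=1, U2=1, U3=0, U4=1, U5=0, U6=1, U7=0, U8=1, giving Y=1. Observed 0.
Test 1: faults giving observed 0 are {U7 stuck-at-1, U7 inverted output, U8 stuck-at-0, U8 inverted output}.
Test 2 (x1=1, x2=0, x3=1, x4=0): fault-free U0=0, U1=0, U2=0, U3=1, U4=1, U5=1, U6=0, U7=0, U8=0 → 0; observed 1. Eliminates U7 stuck-at-1, U7 inverted output, U8 stuck-at-0.
Only U8 inverted output is consistent with every test.

U8 inverted output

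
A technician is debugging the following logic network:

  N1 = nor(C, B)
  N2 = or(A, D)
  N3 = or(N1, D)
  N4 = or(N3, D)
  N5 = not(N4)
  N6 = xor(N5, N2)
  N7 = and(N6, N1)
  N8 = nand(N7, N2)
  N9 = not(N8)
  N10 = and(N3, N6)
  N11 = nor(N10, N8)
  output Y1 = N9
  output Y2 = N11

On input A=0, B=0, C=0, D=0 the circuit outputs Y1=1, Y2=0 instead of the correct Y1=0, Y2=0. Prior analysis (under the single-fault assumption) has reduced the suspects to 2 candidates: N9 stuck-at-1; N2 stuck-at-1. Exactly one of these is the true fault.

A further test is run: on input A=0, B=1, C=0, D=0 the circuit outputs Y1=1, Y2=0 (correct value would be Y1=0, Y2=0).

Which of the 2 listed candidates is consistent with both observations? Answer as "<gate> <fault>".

N9 stuck-at-1

Evaluate each candidate on input A=0, B=1, C=0, D=0:
  N9 stuck-at-1: N1=0, N2=0, N3=0, N4=0, N5=1, N6=1, N7=0, N8=1, N9=1 [stuck-at-1], N10=0, N11=0 → Y1=1, Y2=0 — matches
  N2 stuck-at-1: N1=0, N2=1 [stuck-at-1], N3=0, N4=0, N5=1, N6=0, N7=0, N8=1, N9=0, N10=0, N11=0 → Y1=0, Y2=0 — eliminated
Only N9 stuck-at-1 reproduces the observed Y1=1, Y2=0.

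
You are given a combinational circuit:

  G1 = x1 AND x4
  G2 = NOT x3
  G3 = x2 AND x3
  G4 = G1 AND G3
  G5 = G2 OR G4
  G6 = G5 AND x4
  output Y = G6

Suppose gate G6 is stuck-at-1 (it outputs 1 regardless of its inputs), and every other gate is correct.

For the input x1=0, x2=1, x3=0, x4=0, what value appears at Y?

Propagate with G6 forced: G1=0, G2=1, G3=0, G4=0, G5=1, G6=1 [stuck-at-1].
So Y = 1. (Without the fault it would be 0.)

1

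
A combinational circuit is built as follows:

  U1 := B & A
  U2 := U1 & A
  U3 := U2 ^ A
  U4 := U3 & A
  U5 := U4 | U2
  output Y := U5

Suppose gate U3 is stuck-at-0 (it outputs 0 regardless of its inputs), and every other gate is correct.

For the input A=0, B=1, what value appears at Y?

Propagate with U3 forced: U1=0, U2=0, U3=0 [stuck-at-0], U4=0, U5=0.
So Y = 0. (Same as the fault-free value — the fault is masked on this input.)

0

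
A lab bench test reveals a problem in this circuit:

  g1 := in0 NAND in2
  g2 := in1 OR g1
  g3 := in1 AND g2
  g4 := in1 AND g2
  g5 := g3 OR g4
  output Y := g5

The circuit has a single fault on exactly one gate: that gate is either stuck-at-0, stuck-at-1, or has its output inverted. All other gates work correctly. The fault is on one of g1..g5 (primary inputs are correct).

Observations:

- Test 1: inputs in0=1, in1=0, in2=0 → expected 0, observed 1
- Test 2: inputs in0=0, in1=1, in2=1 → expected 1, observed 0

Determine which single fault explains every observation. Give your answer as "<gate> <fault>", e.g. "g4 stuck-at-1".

g5 inverted output

Fault-free values for test 1 (in0=1, in1=0, in2=0): g1=1, g2=1, g3=0, g4=0, g5=0, giving Y=0. Observed 1.
Test 1: faults giving observed 1 are {g3 stuck-at-1, g3 inverted output, g4 stuck-at-1, g4 inverted output, g5 stuck-at-1, g5 inverted output}.
Test 2 (in0=0, in1=1, in2=1): fault-free g1=1, g2=1, g3=1, g4=1, g5=1 → 1; observed 0. Eliminates g3 stuck-at-1, g3 inverted output, g4 stuck-at-1, g4 inverted output, g5 stuck-at-1.
Only g5 inverted output is consistent with every test.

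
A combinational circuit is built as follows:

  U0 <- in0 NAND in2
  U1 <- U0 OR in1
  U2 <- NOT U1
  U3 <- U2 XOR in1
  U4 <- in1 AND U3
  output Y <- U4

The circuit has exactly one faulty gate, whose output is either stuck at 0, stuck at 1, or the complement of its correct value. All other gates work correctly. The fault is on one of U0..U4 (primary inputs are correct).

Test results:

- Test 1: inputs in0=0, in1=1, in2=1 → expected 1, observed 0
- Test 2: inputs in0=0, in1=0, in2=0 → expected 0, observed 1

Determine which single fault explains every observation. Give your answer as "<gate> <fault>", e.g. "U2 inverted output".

U4 inverted output

Fault-free values for test 1 (in0=0, in1=1, in2=1): U0=1, U1=1, U2=0, U3=1, U4=1, giving Y=1. Observed 0.
Test 1: faults giving observed 0 are {U1 stuck-at-0, U1 inverted output, U2 stuck-at-1, U2 inverted output, U3 stuck-at-0, U3 inverted output, U4 stuck-at-0, U4 inverted output}.
Test 2 (in0=0, in1=0, in2=0): fault-free U0=1, U1=1, U2=0, U3=0, U4=0 → 0; observed 1. Eliminates U1 stuck-at-0, U1 inverted output, U2 stuck-at-1, U2 inverted output, U3 stuck-at-0, U3 inverted output, U4 stuck-at-0.
Only U4 inverted output is consistent with every test.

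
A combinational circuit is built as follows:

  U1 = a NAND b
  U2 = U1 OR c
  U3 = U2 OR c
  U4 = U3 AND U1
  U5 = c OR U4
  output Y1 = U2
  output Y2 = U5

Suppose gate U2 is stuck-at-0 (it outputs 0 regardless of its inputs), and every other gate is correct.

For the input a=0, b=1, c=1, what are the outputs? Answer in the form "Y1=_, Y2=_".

Y1=0, Y2=1

Propagate with U2 forced: U1=1, U2=0 [stuck-at-0], U3=1, U4=1, U5=1.
So the outputs are Y1=0, Y2=1. (Without the fault they would be Y1=1, Y2=1.)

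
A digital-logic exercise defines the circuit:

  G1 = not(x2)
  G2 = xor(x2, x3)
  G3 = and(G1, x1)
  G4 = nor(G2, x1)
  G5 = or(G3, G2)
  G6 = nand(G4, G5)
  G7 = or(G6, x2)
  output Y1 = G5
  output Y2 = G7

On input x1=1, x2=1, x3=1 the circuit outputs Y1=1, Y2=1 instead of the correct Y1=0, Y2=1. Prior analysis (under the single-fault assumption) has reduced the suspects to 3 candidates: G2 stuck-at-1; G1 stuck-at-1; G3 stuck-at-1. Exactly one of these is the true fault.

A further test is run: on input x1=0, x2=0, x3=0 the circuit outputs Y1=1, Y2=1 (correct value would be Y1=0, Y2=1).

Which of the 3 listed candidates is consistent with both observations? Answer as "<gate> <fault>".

Evaluate each candidate on input x1=0, x2=0, x3=0:
  G2 stuck-at-1: G1=1, G2=1 [stuck-at-1], G3=0, G4=0, G5=1, G6=1, G7=1 → Y1=1, Y2=1 — matches
  G1 stuck-at-1: G1=1 [stuck-at-1], G2=0, G3=0, G4=1, G5=0, G6=1, G7=1 → Y1=0, Y2=1 — eliminated
  G3 stuck-at-1: G1=1, G2=0, G3=1 [stuck-at-1], G4=1, G5=1, G6=0, G7=0 → Y1=1, Y2=0 — eliminated
Only G2 stuck-at-1 reproduces the observed Y1=1, Y2=1.

G2 stuck-at-1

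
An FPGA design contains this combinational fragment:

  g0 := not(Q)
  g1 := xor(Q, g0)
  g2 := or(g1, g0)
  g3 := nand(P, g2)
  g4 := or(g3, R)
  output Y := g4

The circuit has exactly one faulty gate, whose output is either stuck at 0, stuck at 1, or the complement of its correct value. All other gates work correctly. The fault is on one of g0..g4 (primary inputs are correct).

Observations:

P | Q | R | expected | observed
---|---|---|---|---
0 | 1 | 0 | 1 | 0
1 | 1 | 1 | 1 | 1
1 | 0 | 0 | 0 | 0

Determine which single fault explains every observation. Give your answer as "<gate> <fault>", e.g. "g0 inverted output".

g3 stuck-at-0

Fault-free values for test 1 (P=0, Q=1, R=0): g0=0, g1=1, g2=1, g3=1, g4=1, giving Y=1. Observed 0.
Test 1: faults giving observed 0 are {g3 stuck-at-0, g3 inverted output, g4 stuck-at-0, g4 inverted output}.
Test 2 (P=1, Q=1, R=1): fault-free g0=0, g1=1, g2=1, g3=0, g4=1 → 1; observed 1. Eliminates g4 stuck-at-0, g4 inverted output.
Test 3 (P=1, Q=0, R=0): fault-free g0=1, g1=1, g2=1, g3=0, g4=0 → 0; observed 0. Eliminates g3 inverted output.
Only g3 stuck-at-0 is consistent with every test.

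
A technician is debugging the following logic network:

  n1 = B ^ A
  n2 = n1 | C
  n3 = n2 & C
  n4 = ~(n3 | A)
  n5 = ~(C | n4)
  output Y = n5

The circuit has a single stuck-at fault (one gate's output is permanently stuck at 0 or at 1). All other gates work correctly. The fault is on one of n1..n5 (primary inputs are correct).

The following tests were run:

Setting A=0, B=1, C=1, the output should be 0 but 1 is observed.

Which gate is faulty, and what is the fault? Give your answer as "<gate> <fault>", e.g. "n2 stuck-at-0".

n5 stuck-at-1

Fault-free values for test 1 (A=0, B=1, C=1): n1=1, n2=1, n3=1, n4=0, n5=0, giving Y=0. Observed 1.
Test 1: faults giving observed 1 are {n5 stuck-at-1}.
Only n5 stuck-at-1 is consistent with every test.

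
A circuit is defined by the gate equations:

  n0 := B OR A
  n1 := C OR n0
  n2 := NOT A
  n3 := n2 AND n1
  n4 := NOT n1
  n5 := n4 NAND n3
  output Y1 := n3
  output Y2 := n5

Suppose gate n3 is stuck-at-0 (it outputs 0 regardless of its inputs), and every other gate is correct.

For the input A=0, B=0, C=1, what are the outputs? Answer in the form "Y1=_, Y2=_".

Y1=0, Y2=1

Propagate with n3 forced: n0=0, n1=1, n2=1, n3=0 [stuck-at-0], n4=0, n5=1.
So the outputs are Y1=0, Y2=1. (Without the fault they would be Y1=1, Y2=1.)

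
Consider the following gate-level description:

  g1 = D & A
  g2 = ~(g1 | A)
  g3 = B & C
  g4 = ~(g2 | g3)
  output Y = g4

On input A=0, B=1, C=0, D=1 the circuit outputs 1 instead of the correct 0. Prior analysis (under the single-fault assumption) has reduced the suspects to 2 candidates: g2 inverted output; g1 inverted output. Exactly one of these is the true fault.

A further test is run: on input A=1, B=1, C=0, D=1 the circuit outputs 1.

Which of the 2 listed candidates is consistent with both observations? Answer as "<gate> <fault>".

Evaluate each candidate on input A=1, B=1, C=0, D=1:
  g2 inverted output: g1=1, g2=1 [inverted output], g3=0, g4=0 → 0 — eliminated
  g1 inverted output: g1=0 [inverted output], g2=0, g3=0, g4=1 → 1 — matches
Only g1 inverted output reproduces the observed 1.

g1 inverted output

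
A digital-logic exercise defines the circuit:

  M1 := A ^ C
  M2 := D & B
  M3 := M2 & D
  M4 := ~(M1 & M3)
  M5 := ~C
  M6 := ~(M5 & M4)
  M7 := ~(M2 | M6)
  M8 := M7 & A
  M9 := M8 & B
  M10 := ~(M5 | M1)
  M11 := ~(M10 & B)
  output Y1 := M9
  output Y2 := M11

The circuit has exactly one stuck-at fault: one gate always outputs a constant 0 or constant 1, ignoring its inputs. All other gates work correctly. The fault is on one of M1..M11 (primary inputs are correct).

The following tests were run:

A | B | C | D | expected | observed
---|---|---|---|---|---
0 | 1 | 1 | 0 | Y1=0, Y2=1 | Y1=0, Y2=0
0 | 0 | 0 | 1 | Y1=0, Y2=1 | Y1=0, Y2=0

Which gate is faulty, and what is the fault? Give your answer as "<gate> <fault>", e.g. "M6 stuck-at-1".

M11 stuck-at-0

Fault-free values for test 1 (A=0, B=1, C=1, D=0): M1=1, M2=0, M3=0, M4=1, M5=0, M6=1, M7=0, M8=0, M9=0, M10=0, M11=1, giving Y1=0, Y2=1. Observed Y1=0, Y2=0.
Test 1: faults giving observed Y1=0, Y2=0 are {M1 stuck-at-0, M10 stuck-at-1, M11 stuck-at-0}.
Test 2 (A=0, B=0, C=0, D=1): fault-free M1=0, M2=0, M3=0, M4=1, M5=1, M6=0, M7=1, M8=0, M9=0, M10=0, M11=1 → Y1=0, Y2=1; observed Y1=0, Y2=0. Eliminates M1 stuck-at-0, M10 stuck-at-1.
Only M11 stuck-at-0 is consistent with every test.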